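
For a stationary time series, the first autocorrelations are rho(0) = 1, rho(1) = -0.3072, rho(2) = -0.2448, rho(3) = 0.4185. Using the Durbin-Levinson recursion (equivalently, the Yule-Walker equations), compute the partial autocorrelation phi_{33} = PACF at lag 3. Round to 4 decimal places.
\phi_{33} = 0.2570

The PACF at lag k is phi_{kk}, the last component of the solution
to the Yule-Walker system G_k phi = r_k where
  (G_k)_{ij} = rho(|i - j|), (r_k)_i = rho(i), i,j = 1..k.
Equivalently, Durbin-Levinson gives phi_{kk} iteratively:
  phi_{11} = rho(1)
  phi_{kk} = [rho(k) - sum_{j=1..k-1} phi_{k-1,j} rho(k-j)]
            / [1 - sum_{j=1..k-1} phi_{k-1,j} rho(j)],
  phi_{k,j} = phi_{k-1,j} - phi_{kk} phi_{k-1,k-j},  j = 1..k-1.
Step k = 1:
  phi_11 = rho(1) = -0.3072.
Step k = 2:
  phi_22 = [rho(2) - phi_11 rho(1)] / [1 - phi_11 rho(1)] = [-0.2448 - (-0.3072)(-0.3072)] / [1 - (-0.3072)(-0.3072)]
         = -0.33917184 / 0.90562816 = -0.374516.
  Update: phi_21 = phi_11 - phi_22 phi_11 = -0.3072 - (-0.374516)(-0.3072) = -0.422251.
Step k = 3:
  phi_33 = [rho(3) - phi_21 rho(2) - phi_22 rho(1)] / [1 - phi_21 rho(1) - phi_22 rho(2)]
    numerator   = 0.4185 - (-0.422251)(-0.2448) - (-0.374516)(-0.3072) = 0.20008173
    denominator = 1 - (-0.422251)(-0.3072) - (-0.374516)(-0.2448) = 0.77860303
  phi_33 = 0.20008173 / 0.77860303 = 0.257.
Therefore phi_{33} = 0.2570.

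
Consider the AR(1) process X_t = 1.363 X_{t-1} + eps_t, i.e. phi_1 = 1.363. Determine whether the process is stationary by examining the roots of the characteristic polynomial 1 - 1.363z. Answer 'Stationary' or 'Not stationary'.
\text{Not stationary}

The AR(p) characteristic polynomial is P(z) = 1 - 1.363z.
Stationarity requires all roots to lie outside the unit circle, i.e. |z| > 1 for every root.
This is linear in z: 1 + (-1.363) z = 0  =>  z = -1/(-1.363) = 0.733676,  |z| = 0.733676.
Moduli of all roots: 0.7337.
All moduli strictly greater than 1? No.
Verdict: Not stationary.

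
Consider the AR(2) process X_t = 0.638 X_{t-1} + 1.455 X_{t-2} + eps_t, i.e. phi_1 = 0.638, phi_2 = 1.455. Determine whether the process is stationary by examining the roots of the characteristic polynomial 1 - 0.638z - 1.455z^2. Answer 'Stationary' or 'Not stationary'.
\text{Not stationary}

The AR(p) characteristic polynomial is P(z) = 1 - 0.638z - 1.455z^2.
Stationarity requires all roots to lie outside the unit circle, i.e. |z| > 1 for every root.
Set 1 + (-0.638) z + (-1.455) z^2 = 0, i.e. a z^2 + b z + c = 0 with a = -1.455, b = -0.638, c = 1.
Discriminant D = b^2 - 4ac = (-0.638)^2 - 4*(-1.455)*1 = 0.407044 - (-5.82) = 6.227044.
D >= 0, so the roots are real: z = (-b +/- sqrt(D)) / (2a) = (0.638 +/- 2.495405) / (-2.91).
  z_1 = (0.638 + 2.495405) / (-2.91) = -1.0768,   |z_1| = 1.0768.
  z_2 = (0.638 - 2.495405) / (-2.91) = 0.6383,   |z_2| = 0.6383.
Moduli of all roots: 1.0768, 0.6383.
All moduli strictly greater than 1? No.
Verdict: Not stationary.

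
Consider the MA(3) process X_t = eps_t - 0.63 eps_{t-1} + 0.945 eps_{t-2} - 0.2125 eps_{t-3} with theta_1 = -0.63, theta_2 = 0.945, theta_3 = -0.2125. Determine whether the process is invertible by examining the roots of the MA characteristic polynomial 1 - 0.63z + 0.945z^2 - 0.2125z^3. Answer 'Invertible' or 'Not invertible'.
\text{Invertible}

The MA(q) characteristic polynomial is P(z) = 1 - 0.63z + 0.945z^2 - 0.2125z^3.
Invertibility requires all roots to lie outside the unit circle, i.e. |z| > 1 for every root.
Degree 3: look for a simple real root z0 first, then factor out (1 - z/z0) and solve the remaining quadratic.
Testing z0 = 4: P(4) = 1 + (-0.63)(4) + (0.945)(4)^2 + (-0.2125)(4)^3
  = 1 + (-2.52) + (15.12) + (-13.6) = 0.  So z_0 = 4 is a root, |z_0| = 4.
Divide out the factor (1 - 0.25 z) = (1 - z/z0) (since 1/z0 = 0.25):
  P(z) = (1 - 0.25 z)(1 + (-0.38) z + (0.85) z^2)
  [check: z-coef -0.38 - (0.25) = -0.63; z^2-coef 0.85 - (0.25)(-0.38) = 0.945; z^3-coef -(0.25)(0.85) = -0.2125.]
Remaining roots from the quadratic factor 1 + (-0.38) z + (0.85) z^2:
  Set 1 + (-0.38) z + (0.85) z^2 = 0, i.e. a z^2 + b z + c = 0 with a = 0.85, b = -0.38, c = 1.
  Discriminant D = b^2 - 4ac = (-0.38)^2 - 4*(0.85)*1 = 0.1444 - (3.4) = -3.2556.
  D < 0, so the roots are the complex-conjugate pair z = (-b +/- i sqrt(-D)) / (2a) = 0.2235 +/- 1.0614i.
  For a conjugate pair |z|^2 = z * conj(z) = (product of roots) = c/a = 1/(0.85) = 1.176471, so |z| = sqrt(1.176471) = 1.0847 for both roots.
Moduli of all roots: 4.0000, 1.0847, 1.0847.
All moduli strictly greater than 1? Yes.
Verdict: Invertible.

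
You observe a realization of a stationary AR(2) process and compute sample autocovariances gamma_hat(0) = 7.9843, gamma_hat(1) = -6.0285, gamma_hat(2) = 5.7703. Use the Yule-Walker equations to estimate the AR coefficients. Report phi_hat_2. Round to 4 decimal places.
\hat\phi_{2} = 0.3550

The Yule-Walker equations for an AR(p) process read, in matrix form,
  Gamma_p phi = r_p,   with   (Gamma_p)_{ij} = gamma(|i - j|),
                       (r_p)_i = gamma(i),   i,j = 1..p.
Substitute the sample gammas (Toeplitz matrix and right-hand side of size 2):
  Gamma_p = [[7.9843, -6.0285], [-6.0285, 7.9843]]
  r_p     = [-6.0285, 5.7703]
Written out:
  7.9843 phi_1 - 6.0285 phi_2 = -6.0285
  -6.0285 phi_1 + 7.9843 phi_2 = 5.7703
Solve by Cramer's rule:
  det = gamma(0)^2 - gamma(1)^2 = (7.9843)^2 - (-6.0285)^2 = 63.74904649 - 36.34281225 = 27.40623424
  phi_hat_1 = [gamma(1) gamma(0) - gamma(1) gamma(2)] / det = [(-6.0285)(7.9843) - (-6.0285)(5.7703)] / 27.40623424 = -13.347099 / 27.40623424 = -0.487
  phi_hat_2 = [gamma(0) gamma(2) - gamma(1)^2] / det = [(7.9843)(5.7703) - (-6.0285)^2] / 27.40623424 = 9.72899404 / 27.40623424 = 0.355
So phi_hat = [-0.4870, 0.3550].
Therefore phi_hat_2 = 0.3550.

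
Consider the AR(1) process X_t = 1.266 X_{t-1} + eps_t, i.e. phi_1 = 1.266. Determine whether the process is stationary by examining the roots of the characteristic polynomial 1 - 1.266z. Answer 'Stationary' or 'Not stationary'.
\text{Not stationary}

The AR(p) characteristic polynomial is P(z) = 1 - 1.266z.
Stationarity requires all roots to lie outside the unit circle, i.e. |z| > 1 for every root.
This is linear in z: 1 + (-1.266) z = 0  =>  z = -1/(-1.266) = 0.789889,  |z| = 0.789889.
Moduli of all roots: 0.7899.
All moduli strictly greater than 1? No.
Verdict: Not stationary.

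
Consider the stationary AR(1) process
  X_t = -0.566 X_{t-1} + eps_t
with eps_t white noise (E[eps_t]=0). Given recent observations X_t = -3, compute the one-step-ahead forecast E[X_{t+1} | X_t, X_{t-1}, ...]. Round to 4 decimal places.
E[X_{t+1} \mid \mathcal F_t] = 1.6980

For an AR(p) model X_t = c + sum_i phi_i X_{t-i} + eps_t, the
one-step-ahead conditional mean is
  E[X_{t+1} | X_t, ...] = c + sum_i phi_i X_{t+1-i}.
Substitute known values:
  E[X_{t+1} | ...] = (-0.566) * (-3)
                   = 1.6980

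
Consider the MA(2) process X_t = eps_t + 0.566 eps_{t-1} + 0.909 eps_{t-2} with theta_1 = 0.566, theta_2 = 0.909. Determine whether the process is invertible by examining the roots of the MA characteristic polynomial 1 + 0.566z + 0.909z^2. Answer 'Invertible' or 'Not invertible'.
\text{Invertible}

The MA(q) characteristic polynomial is P(z) = 1 + 0.566z + 0.909z^2.
Invertibility requires all roots to lie outside the unit circle, i.e. |z| > 1 for every root.
Set 1 + (0.566) z + (0.909) z^2 = 0, i.e. a z^2 + b z + c = 0 with a = 0.909, b = 0.566, c = 1.
Discriminant D = b^2 - 4ac = (0.566)^2 - 4*(0.909)*1 = 0.320356 - (3.636) = -3.315644.
D < 0, so the roots are the complex-conjugate pair z = (-b +/- i sqrt(-D)) / (2a) = -0.3113 +/- 1.0016i.
For a conjugate pair |z|^2 = z * conj(z) = (product of roots) = c/a = 1/(0.909) = 1.10011, so |z| = sqrt(1.10011) = 1.0489 for both roots.
Moduli of all roots: 1.0489, 1.0489.
All moduli strictly greater than 1? Yes.
Verdict: Invertible.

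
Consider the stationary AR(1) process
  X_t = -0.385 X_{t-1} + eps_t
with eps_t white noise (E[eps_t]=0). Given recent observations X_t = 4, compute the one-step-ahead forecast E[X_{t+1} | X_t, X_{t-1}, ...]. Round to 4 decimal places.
E[X_{t+1} \mid \mathcal F_t] = -1.5400

For an AR(p) model X_t = c + sum_i phi_i X_{t-i} + eps_t, the
one-step-ahead conditional mean is
  E[X_{t+1} | X_t, ...] = c + sum_i phi_i X_{t+1-i}.
Substitute known values:
  E[X_{t+1} | ...] = (-0.385) * (4)
                   = -1.5400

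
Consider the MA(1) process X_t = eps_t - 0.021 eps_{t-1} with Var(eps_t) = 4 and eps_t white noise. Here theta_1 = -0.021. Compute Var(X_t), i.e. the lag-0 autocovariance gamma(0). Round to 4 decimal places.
\gamma(0) = 4.0018

For an MA(q) process X_t = eps_t + sum_i theta_i eps_{t-i} with
Var(eps_t) = sigma^2, the variance is
  gamma(0) = sigma^2 * (1 + sum_i theta_i^2).
  sum_i theta_i^2 = (-0.021)^2 = 0.000441.
  gamma(0) = 4 * (1 + 0.000441) = 4 * 1.000441 = 4.001764, which rounds to 4.0018.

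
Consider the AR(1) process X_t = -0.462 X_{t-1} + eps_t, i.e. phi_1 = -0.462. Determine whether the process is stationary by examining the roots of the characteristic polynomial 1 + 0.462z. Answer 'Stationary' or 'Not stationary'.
\text{Stationary}

The AR(p) characteristic polynomial is P(z) = 1 + 0.462z.
Stationarity requires all roots to lie outside the unit circle, i.e. |z| > 1 for every root.
This is linear in z: 1 + (0.462) z = 0  =>  z = -1/(0.462) = -2.164502,  |z| = 2.164502.
Moduli of all roots: 2.1645.
All moduli strictly greater than 1? Yes.
Verdict: Stationary.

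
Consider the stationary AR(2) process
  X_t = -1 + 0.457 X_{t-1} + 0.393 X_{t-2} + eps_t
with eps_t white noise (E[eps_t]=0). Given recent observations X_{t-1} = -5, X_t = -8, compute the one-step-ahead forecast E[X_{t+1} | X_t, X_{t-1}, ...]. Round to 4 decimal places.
E[X_{t+1} \mid \mathcal F_t] = -6.6210

For an AR(p) model X_t = c + sum_i phi_i X_{t-i} + eps_t, the
one-step-ahead conditional mean is
  E[X_{t+1} | X_t, ...] = c + sum_i phi_i X_{t+1-i}.
Substitute known values:
  E[X_{t+1} | ...] = -1 + (0.457) * (-8) + (0.393) * (-5)
                   = -6.6210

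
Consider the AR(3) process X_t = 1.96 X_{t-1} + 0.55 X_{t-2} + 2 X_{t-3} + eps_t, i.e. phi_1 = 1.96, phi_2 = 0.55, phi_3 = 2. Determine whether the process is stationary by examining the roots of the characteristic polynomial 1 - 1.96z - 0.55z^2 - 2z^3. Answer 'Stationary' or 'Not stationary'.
\text{Not stationary}

The AR(p) characteristic polynomial is P(z) = 1 - 1.96z - 0.55z^2 - 2z^3.
Stationarity requires all roots to lie outside the unit circle, i.e. |z| > 1 for every root.
Degree 3: look for a simple real root z0 first, then factor out (1 - z/z0) and solve the remaining quadratic.
Testing z0 = 0.4: P(0.4) = 1 + (-1.96)(0.4) + (-0.55)(0.4)^2 + (-2)(0.4)^3
  = 1 + (-0.784) + (-0.088) + (-0.128) = 0.  So z_0 = 0.4 is a root, |z_0| = 0.4.
Divide out the factor (1 - 2.5 z) = (1 - z/z0) (since 1/z0 = 2.5):
  P(z) = (1 - 2.5 z)(1 + (0.54) z + (0.8) z^2)
  [check: z-coef 0.54 - (2.5) = -1.96; z^2-coef 0.8 - (2.5)(0.54) = -0.55; z^3-coef -(2.5)(0.8) = -2.]
Remaining roots from the quadratic factor 1 + (0.54) z + (0.8) z^2:
  Set 1 + (0.54) z + (0.8) z^2 = 0, i.e. a z^2 + b z + c = 0 with a = 0.8, b = 0.54, c = 1.
  Discriminant D = b^2 - 4ac = (0.54)^2 - 4*(0.8)*1 = 0.2916 - (3.2) = -2.9084.
  D < 0, so the roots are the complex-conjugate pair z = (-b +/- i sqrt(-D)) / (2a) = -0.3375 +/- 1.0659i.
  For a conjugate pair |z|^2 = z * conj(z) = (product of roots) = c/a = 1/(0.8) = 1.25, so |z| = sqrt(1.25) = 1.118 for both roots.
Moduli of all roots: 0.4000, 1.1180, 1.1180.
All moduli strictly greater than 1? No.
Verdict: Not stationary.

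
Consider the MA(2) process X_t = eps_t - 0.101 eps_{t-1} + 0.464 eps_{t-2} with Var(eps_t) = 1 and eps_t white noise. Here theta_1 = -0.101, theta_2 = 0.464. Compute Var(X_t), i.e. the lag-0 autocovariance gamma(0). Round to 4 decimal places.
\gamma(0) = 1.2255

For an MA(q) process X_t = eps_t + sum_i theta_i eps_{t-i} with
Var(eps_t) = sigma^2, the variance is
  gamma(0) = sigma^2 * (1 + sum_i theta_i^2).
  sum_i theta_i^2 = (-0.101)^2 + (0.464)^2 = 0.010201 + 0.215296 = 0.225497.
  gamma(0) = 1 * (1 + 0.225497) = 1 * 1.225497 = 1.225497, which rounds to 1.2255.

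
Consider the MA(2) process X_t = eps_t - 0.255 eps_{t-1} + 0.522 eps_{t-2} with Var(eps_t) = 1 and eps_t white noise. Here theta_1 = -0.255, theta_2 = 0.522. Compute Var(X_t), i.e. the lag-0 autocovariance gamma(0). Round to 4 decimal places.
\gamma(0) = 1.3375

For an MA(q) process X_t = eps_t + sum_i theta_i eps_{t-i} with
Var(eps_t) = sigma^2, the variance is
  gamma(0) = sigma^2 * (1 + sum_i theta_i^2).
  sum_i theta_i^2 = (-0.255)^2 + (0.522)^2 = 0.065025 + 0.272484 = 0.337509.
  gamma(0) = 1 * (1 + 0.337509) = 1 * 1.337509 = 1.337509, which rounds to 1.3375.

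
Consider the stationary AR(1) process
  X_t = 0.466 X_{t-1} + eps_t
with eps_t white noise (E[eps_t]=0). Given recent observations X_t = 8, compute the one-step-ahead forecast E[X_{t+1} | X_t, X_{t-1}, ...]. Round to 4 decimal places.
E[X_{t+1} \mid \mathcal F_t] = 3.7280

For an AR(p) model X_t = c + sum_i phi_i X_{t-i} + eps_t, the
one-step-ahead conditional mean is
  E[X_{t+1} | X_t, ...] = c + sum_i phi_i X_{t+1-i}.
Substitute known values:
  E[X_{t+1} | ...] = (0.466) * (8)
                   = 3.7280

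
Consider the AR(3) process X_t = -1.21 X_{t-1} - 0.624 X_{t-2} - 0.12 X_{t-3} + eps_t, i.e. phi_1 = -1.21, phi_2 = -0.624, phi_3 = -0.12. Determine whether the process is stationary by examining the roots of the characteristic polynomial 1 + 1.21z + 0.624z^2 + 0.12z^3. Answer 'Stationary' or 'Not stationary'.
\text{Stationary}

The AR(p) characteristic polynomial is P(z) = 1 + 1.21z + 0.624z^2 + 0.12z^3.
Stationarity requires all roots to lie outside the unit circle, i.e. |z| > 1 for every root.
Degree 3: look for a simple real root z0 first, then factor out (1 - z/z0) and solve the remaining quadratic.
Testing z0 = -2.5: P(-2.5) = 1 + (1.21)(-2.5) + (0.624)(-2.5)^2 + (0.12)(-2.5)^3
  = 1 + (-3.025) + (3.9) + (-1.875) = 0.  So z_0 = -2.5 is a root, |z_0| = 2.5.
Divide out the factor (1 + 0.4 z) = (1 - z/z0) (since 1/z0 = -0.4):
  P(z) = (1 + 0.4 z)(1 + (0.81) z + (0.3) z^2)
  [check: z-coef 0.81 - (-0.4) = 1.21; z^2-coef 0.3 - (-0.4)(0.81) = 0.624; z^3-coef -(-0.4)(0.3) = 0.12.]
Remaining roots from the quadratic factor 1 + (0.81) z + (0.3) z^2:
  Set 1 + (0.81) z + (0.3) z^2 = 0, i.e. a z^2 + b z + c = 0 with a = 0.3, b = 0.81, c = 1.
  Discriminant D = b^2 - 4ac = (0.81)^2 - 4*(0.3)*1 = 0.6561 - (1.2) = -0.5439.
  D < 0, so the roots are the complex-conjugate pair z = (-b +/- i sqrt(-D)) / (2a) = -1.35 +/- 1.2292i.
  For a conjugate pair |z|^2 = z * conj(z) = (product of roots) = c/a = 1/(0.3) = 3.333333, so |z| = sqrt(3.333333) = 1.8257 for both roots.
Moduli of all roots: 2.5000, 1.8257, 1.8257.
All moduli strictly greater than 1? Yes.
Verdict: Stationary.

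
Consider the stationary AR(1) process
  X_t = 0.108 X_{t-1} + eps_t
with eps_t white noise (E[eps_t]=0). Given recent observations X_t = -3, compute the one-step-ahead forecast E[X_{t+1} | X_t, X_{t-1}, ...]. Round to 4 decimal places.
E[X_{t+1} \mid \mathcal F_t] = -0.3240

For an AR(p) model X_t = c + sum_i phi_i X_{t-i} + eps_t, the
one-step-ahead conditional mean is
  E[X_{t+1} | X_t, ...] = c + sum_i phi_i X_{t+1-i}.
Substitute known values:
  E[X_{t+1} | ...] = (0.108) * (-3)
                   = -0.3240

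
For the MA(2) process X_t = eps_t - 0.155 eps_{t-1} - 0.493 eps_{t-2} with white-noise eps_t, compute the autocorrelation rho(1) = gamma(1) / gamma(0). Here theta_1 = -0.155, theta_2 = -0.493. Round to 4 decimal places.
\rho(1) = -0.0620

For an MA(q) process with theta_0 = 1, the autocovariance is
  gamma(k) = sigma^2 * sum_{i=0..q-k} theta_i * theta_{i+k},
and rho(k) = gamma(k) / gamma(0). Sigma^2 cancels.
  numerator   = (1)*(-0.155) + (-0.155)*(-0.493) = -0.078585.
  denominator = (1)^2 + (-0.155)^2 + (-0.493)^2 = 1.267074.
  rho(1) = -0.078585 / 1.267074 = -0.0620.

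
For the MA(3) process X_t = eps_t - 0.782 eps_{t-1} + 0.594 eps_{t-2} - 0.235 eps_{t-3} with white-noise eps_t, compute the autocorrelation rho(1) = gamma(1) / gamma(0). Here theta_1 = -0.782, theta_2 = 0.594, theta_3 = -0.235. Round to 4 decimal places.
\rho(1) = -0.6863

For an MA(q) process with theta_0 = 1, the autocovariance is
  gamma(k) = sigma^2 * sum_{i=0..q-k} theta_i * theta_{i+k},
and rho(k) = gamma(k) / gamma(0). Sigma^2 cancels.
  numerator   = (1)*(-0.782) + (-0.782)*(0.594) + (0.594)*(-0.235) = -1.386098.
  denominator = (1)^2 + (-0.782)^2 + (0.594)^2 + (-0.235)^2 = 2.019585.
  rho(1) = -1.386098 / 2.019585 = -0.6863.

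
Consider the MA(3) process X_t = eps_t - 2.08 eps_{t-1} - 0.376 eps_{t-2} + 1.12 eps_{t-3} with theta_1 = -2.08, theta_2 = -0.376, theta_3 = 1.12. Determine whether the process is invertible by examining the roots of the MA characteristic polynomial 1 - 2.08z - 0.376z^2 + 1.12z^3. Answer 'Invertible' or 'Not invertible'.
\text{Not invertible}

The MA(q) characteristic polynomial is P(z) = 1 - 2.08z - 0.376z^2 + 1.12z^3.
Invertibility requires all roots to lie outside the unit circle, i.e. |z| > 1 for every root.
Degree 3: look for a simple real root z0 first, then factor out (1 - z/z0) and solve the remaining quadratic.
Testing z0 = 1.25: P(1.25) = 1 + (-2.08)(1.25) + (-0.376)(1.25)^2 + (1.12)(1.25)^3
  = 1 + (-2.6) + (-0.5875) + (2.1875) = 0.  So z_0 = 1.25 is a root, |z_0| = 1.25.
Divide out the factor (1 - 0.8 z) = (1 - z/z0) (since 1/z0 = 0.8):
  P(z) = (1 - 0.8 z)(1 + (-1.28) z + (-1.4) z^2)
  [check: z-coef -1.28 - (0.8) = -2.08; z^2-coef -1.4 - (0.8)(-1.28) = -0.376; z^3-coef -(0.8)(-1.4) = 1.12.]
Remaining roots from the quadratic factor 1 + (-1.28) z + (-1.4) z^2:
  Set 1 + (-1.28) z + (-1.4) z^2 = 0, i.e. a z^2 + b z + c = 0 with a = -1.4, b = -1.28, c = 1.
  Discriminant D = b^2 - 4ac = (-1.28)^2 - 4*(-1.4)*1 = 1.6384 - (-5.6) = 7.2384.
  D >= 0, so the roots are real: z = (-b +/- sqrt(D)) / (2a) = (1.28 +/- 2.690427) / (-2.8).
    z_1 = (1.28 + 2.690427) / (-2.8) = -1.418,   |z_1| = 1.418.
    z_2 = (1.28 - 2.690427) / (-2.8) = 0.5037,   |z_2| = 0.5037.
Moduli of all roots: 1.2500, 1.4180, 0.5037.
All moduli strictly greater than 1? No.
Verdict: Not invertible.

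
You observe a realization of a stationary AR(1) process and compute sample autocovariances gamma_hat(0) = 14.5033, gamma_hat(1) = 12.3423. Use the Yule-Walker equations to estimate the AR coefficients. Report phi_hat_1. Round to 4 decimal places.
\hat\phi_{1} = 0.8510

The Yule-Walker equations for an AR(p) process read, in matrix form,
  Gamma_p phi = r_p,   with   (Gamma_p)_{ij} = gamma(|i - j|),
                       (r_p)_i = gamma(i),   i,j = 1..p.
Substitute the sample gammas (Toeplitz matrix and right-hand side of size 1):
  Gamma_p = [[14.5033]]
  r_p     = [12.3423]
With p = 1 this is the single equation gamma(0) phi_1 = gamma(1):
  phi_hat_1 = gamma(1) / gamma(0) = 12.3423 / 14.5033 = 0.8510.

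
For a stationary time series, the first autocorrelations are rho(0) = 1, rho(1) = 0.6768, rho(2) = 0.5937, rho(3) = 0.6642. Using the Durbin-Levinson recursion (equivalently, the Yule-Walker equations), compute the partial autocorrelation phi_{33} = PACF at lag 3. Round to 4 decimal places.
\phi_{33} = 0.3810

The PACF at lag k is phi_{kk}, the last component of the solution
to the Yule-Walker system G_k phi = r_k where
  (G_k)_{ij} = rho(|i - j|), (r_k)_i = rho(i), i,j = 1..k.
Equivalently, Durbin-Levinson gives phi_{kk} iteratively:
  phi_{11} = rho(1)
  phi_{kk} = [rho(k) - sum_{j=1..k-1} phi_{k-1,j} rho(k-j)]
            / [1 - sum_{j=1..k-1} phi_{k-1,j} rho(j)],
  phi_{k,j} = phi_{k-1,j} - phi_{kk} phi_{k-1,k-j},  j = 1..k-1.
Step k = 1:
  phi_11 = rho(1) = 0.6768.
Step k = 2:
  phi_22 = [rho(2) - phi_11 rho(1)] / [1 - phi_11 rho(1)] = [0.5937 - (0.6768)(0.6768)] / [1 - (0.6768)(0.6768)]
         = 0.13564176 / 0.54194176 = 0.250288.
  Update: phi_21 = phi_11 - phi_22 phi_11 = 0.6768 - (0.250288)(0.6768) = 0.507405.
Step k = 3:
  phi_33 = [rho(3) - phi_21 rho(2) - phi_22 rho(1)] / [1 - phi_21 rho(1) - phi_22 rho(2)]
    numerator   = 0.6642 - (0.507405)(0.5937) - (0.250288)(0.6768) = 0.19355856
    denominator = 1 - (0.507405)(0.6768) - (0.250288)(0.5937) = 0.50799219
  phi_33 = 0.19355856 / 0.50799219 = 0.381.
Therefore phi_{33} = 0.3810.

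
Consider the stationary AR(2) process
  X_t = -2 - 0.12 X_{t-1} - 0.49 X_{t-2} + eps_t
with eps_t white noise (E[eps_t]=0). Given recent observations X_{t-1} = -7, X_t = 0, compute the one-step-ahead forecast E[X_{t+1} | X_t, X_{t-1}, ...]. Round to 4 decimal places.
E[X_{t+1} \mid \mathcal F_t] = 1.4300

For an AR(p) model X_t = c + sum_i phi_i X_{t-i} + eps_t, the
one-step-ahead conditional mean is
  E[X_{t+1} | X_t, ...] = c + sum_i phi_i X_{t+1-i}.
Substitute known values:
  E[X_{t+1} | ...] = -2 + (-0.12) * (0) + (-0.49) * (-7)
                   = 1.4300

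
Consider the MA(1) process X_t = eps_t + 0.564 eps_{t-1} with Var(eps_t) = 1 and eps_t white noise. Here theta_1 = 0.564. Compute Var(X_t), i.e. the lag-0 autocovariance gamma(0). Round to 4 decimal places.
\gamma(0) = 1.3181

For an MA(q) process X_t = eps_t + sum_i theta_i eps_{t-i} with
Var(eps_t) = sigma^2, the variance is
  gamma(0) = sigma^2 * (1 + sum_i theta_i^2).
  sum_i theta_i^2 = (0.564)^2 = 0.318096.
  gamma(0) = 1 * (1 + 0.318096) = 1 * 1.318096 = 1.318096, which rounds to 1.3181.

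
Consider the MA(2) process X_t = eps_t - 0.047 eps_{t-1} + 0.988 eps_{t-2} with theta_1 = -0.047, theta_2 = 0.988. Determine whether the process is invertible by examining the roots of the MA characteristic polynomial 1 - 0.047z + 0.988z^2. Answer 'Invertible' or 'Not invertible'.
\text{Invertible}

The MA(q) characteristic polynomial is P(z) = 1 - 0.047z + 0.988z^2.
Invertibility requires all roots to lie outside the unit circle, i.e. |z| > 1 for every root.
Set 1 + (-0.047) z + (0.988) z^2 = 0, i.e. a z^2 + b z + c = 0 with a = 0.988, b = -0.047, c = 1.
Discriminant D = b^2 - 4ac = (-0.047)^2 - 4*(0.988)*1 = 0.002209 - (3.952) = -3.949791.
D < 0, so the roots are the complex-conjugate pair z = (-b +/- i sqrt(-D)) / (2a) = 0.0238 +/- 1.0058i.
For a conjugate pair |z|^2 = z * conj(z) = (product of roots) = c/a = 1/(0.988) = 1.012146, so |z| = sqrt(1.012146) = 1.0061 for both roots.
Moduli of all roots: 1.0061, 1.0061.
All moduli strictly greater than 1? Yes.
Verdict: Invertible.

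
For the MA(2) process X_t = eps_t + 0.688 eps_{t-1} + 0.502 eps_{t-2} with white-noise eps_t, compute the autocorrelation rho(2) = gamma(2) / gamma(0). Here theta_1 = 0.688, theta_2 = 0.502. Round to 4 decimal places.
\rho(2) = 0.2910

For an MA(q) process with theta_0 = 1, the autocovariance is
  gamma(k) = sigma^2 * sum_{i=0..q-k} theta_i * theta_{i+k},
and rho(k) = gamma(k) / gamma(0). Sigma^2 cancels.
  numerator   = (1)*(0.502) = 0.502.
  denominator = (1)^2 + (0.688)^2 + (0.502)^2 = 1.725348.
  rho(2) = 0.502 / 1.725348 = 0.2910.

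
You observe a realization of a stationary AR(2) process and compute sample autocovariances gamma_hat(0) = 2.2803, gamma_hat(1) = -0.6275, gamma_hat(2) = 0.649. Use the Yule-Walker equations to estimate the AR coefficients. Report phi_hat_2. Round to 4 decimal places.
\hat\phi_{2} = 0.2260

The Yule-Walker equations for an AR(p) process read, in matrix form,
  Gamma_p phi = r_p,   with   (Gamma_p)_{ij} = gamma(|i - j|),
                       (r_p)_i = gamma(i),   i,j = 1..p.
Substitute the sample gammas (Toeplitz matrix and right-hand side of size 2):
  Gamma_p = [[2.2803, -0.6275], [-0.6275, 2.2803]]
  r_p     = [-0.6275, 0.649]
Written out:
  2.2803 phi_1 - 0.6275 phi_2 = -0.6275
  -0.6275 phi_1 + 2.2803 phi_2 = 0.649
Solve by Cramer's rule:
  det = gamma(0)^2 - gamma(1)^2 = (2.2803)^2 - (-0.6275)^2 = 5.19976809 - 0.39375625 = 4.80601184
  phi_hat_1 = [gamma(1) gamma(0) - gamma(1) gamma(2)] / det = [(-0.6275)(2.2803) - (-0.6275)(0.649)] / 4.80601184 = -1.02364075 / 4.80601184 = -0.213
  phi_hat_2 = [gamma(0) gamma(2) - gamma(1)^2] / det = [(2.2803)(0.649) - (-0.6275)^2] / 4.80601184 = 1.08615845 / 4.80601184 = 0.226
So phi_hat = [-0.2130, 0.2260].
Therefore phi_hat_2 = 0.2260.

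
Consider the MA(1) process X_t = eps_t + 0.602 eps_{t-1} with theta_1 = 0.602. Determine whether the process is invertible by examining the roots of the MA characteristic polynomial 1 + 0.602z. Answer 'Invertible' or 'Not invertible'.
\text{Invertible}

The MA(q) characteristic polynomial is P(z) = 1 + 0.602z.
Invertibility requires all roots to lie outside the unit circle, i.e. |z| > 1 for every root.
This is linear in z: 1 + (0.602) z = 0  =>  z = -1/(0.602) = -1.66113,  |z| = 1.66113.
Moduli of all roots: 1.6611.
All moduli strictly greater than 1? Yes.
Verdict: Invertible.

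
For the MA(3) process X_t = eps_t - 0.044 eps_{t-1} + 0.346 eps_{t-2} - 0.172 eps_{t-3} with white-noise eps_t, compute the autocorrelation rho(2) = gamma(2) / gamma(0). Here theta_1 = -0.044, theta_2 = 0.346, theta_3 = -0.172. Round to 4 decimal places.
\rho(2) = 0.3071

For an MA(q) process with theta_0 = 1, the autocovariance is
  gamma(k) = sigma^2 * sum_{i=0..q-k} theta_i * theta_{i+k},
and rho(k) = gamma(k) / gamma(0). Sigma^2 cancels.
  numerator   = (1)*(0.346) + (-0.044)*(-0.172) = 0.353568.
  denominator = (1)^2 + (-0.044)^2 + (0.346)^2 + (-0.172)^2 = 1.151236.
  rho(2) = 0.353568 / 1.151236 = 0.3071.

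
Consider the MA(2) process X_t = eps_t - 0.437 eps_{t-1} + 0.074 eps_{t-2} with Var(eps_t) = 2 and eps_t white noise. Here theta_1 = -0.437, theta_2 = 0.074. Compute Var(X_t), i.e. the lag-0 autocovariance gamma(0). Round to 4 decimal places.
\gamma(0) = 2.3929

For an MA(q) process X_t = eps_t + sum_i theta_i eps_{t-i} with
Var(eps_t) = sigma^2, the variance is
  gamma(0) = sigma^2 * (1 + sum_i theta_i^2).
  sum_i theta_i^2 = (-0.437)^2 + (0.074)^2 = 0.190969 + 0.005476 = 0.196445.
  gamma(0) = 2 * (1 + 0.196445) = 2 * 1.196445 = 2.39289, which rounds to 2.3929.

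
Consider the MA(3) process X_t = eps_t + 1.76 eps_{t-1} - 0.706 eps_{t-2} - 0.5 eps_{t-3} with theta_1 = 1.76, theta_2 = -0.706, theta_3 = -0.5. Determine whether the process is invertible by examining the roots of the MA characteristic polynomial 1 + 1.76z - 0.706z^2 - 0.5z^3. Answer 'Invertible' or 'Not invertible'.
\text{Not invertible}

The MA(q) characteristic polynomial is P(z) = 1 + 1.76z - 0.706z^2 - 0.5z^3.
Invertibility requires all roots to lie outside the unit circle, i.e. |z| > 1 for every root.
Degree 3: look for a simple real root z0 first, then factor out (1 - z/z0) and solve the remaining quadratic.
Testing z0 = -2.5: P(-2.5) = 1 + (1.76)(-2.5) + (-0.706)(-2.5)^2 + (-0.5)(-2.5)^3
  = 1 + (-4.4) + (-4.4125) + (7.8125) = 0.  So z_0 = -2.5 is a root, |z_0| = 2.5.
Divide out the factor (1 + 0.4 z) = (1 - z/z0) (since 1/z0 = -0.4):
  P(z) = (1 + 0.4 z)(1 + (1.36) z + (-1.25) z^2)
  [check: z-coef 1.36 - (-0.4) = 1.76; z^2-coef -1.25 - (-0.4)(1.36) = -0.706; z^3-coef -(-0.4)(-1.25) = -0.5.]
Remaining roots from the quadratic factor 1 + (1.36) z + (-1.25) z^2:
  Set 1 + (1.36) z + (-1.25) z^2 = 0, i.e. a z^2 + b z + c = 0 with a = -1.25, b = 1.36, c = 1.
  Discriminant D = b^2 - 4ac = (1.36)^2 - 4*(-1.25)*1 = 1.8496 - (-5) = 6.8496.
  D >= 0, so the roots are real: z = (-b +/- sqrt(D)) / (2a) = (-1.36 +/- 2.617174) / (-2.5).
    z_1 = (-1.36 + 2.617174) / (-2.5) = -0.5029,   |z_1| = 0.5029.
    z_2 = (-1.36 - 2.617174) / (-2.5) = 1.5909,   |z_2| = 1.5909.
Moduli of all roots: 2.5000, 0.5029, 1.5909.
All moduli strictly greater than 1? No.
Verdict: Not invertible.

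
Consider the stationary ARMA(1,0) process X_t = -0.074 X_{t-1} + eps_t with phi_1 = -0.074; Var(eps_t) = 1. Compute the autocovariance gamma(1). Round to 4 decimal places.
\gamma(1) = -0.0744

Multiply the model equation by X_{t-k} and take expectations. With theta_0 = psi_0 = 1 and psi_j the MA(infinity) weights, this gives
  gamma(k) - sum_i phi_i gamma(k-i) = c_k,
  c_k = sigma^2 * sum_{j=k..q} theta_j psi_{j-k}   (c_k = 0 for k > q),
using gamma(-m) = gamma(m).
Pure AR (q = 0): c_0 = sigma^2 = 1, c_k = 0 for k >= 1.
Equations for k = 0 and k = 1 (AR order 1):
  gamma(0) = phi_1 gamma(1) + c_0
  gamma(1) = phi_1 gamma(0) + c_1
Substituting the second into the first: gamma(0) (1 - phi_1^2) = c_0 + phi_1 c_1, so
  gamma(0) = c_0 / (1 - phi_1^2) = 1 / (1 - (-0.074)^2) = 1 / 0.994524 = 1.005506.
  gamma(1) = phi_1 gamma(0) = (-0.074)(1.005506) = -0.074407.
Therefore gamma(1) = -0.0744 (to 4 decimal places).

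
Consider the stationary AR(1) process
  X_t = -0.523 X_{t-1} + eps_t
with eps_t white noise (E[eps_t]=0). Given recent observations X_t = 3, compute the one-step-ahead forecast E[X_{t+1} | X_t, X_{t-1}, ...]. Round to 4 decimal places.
E[X_{t+1} \mid \mathcal F_t] = -1.5690

For an AR(p) model X_t = c + sum_i phi_i X_{t-i} + eps_t, the
one-step-ahead conditional mean is
  E[X_{t+1} | X_t, ...] = c + sum_i phi_i X_{t+1-i}.
Substitute known values:
  E[X_{t+1} | ...] = (-0.523) * (3)
                   = -1.5690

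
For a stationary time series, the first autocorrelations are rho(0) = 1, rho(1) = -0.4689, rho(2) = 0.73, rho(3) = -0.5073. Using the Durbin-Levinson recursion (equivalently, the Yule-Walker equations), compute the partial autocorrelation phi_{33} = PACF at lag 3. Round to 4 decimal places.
\phi_{33} = -0.1841

The PACF at lag k is phi_{kk}, the last component of the solution
to the Yule-Walker system G_k phi = r_k where
  (G_k)_{ij} = rho(|i - j|), (r_k)_i = rho(i), i,j = 1..k.
Equivalently, Durbin-Levinson gives phi_{kk} iteratively:
  phi_{11} = rho(1)
  phi_{kk} = [rho(k) - sum_{j=1..k-1} phi_{k-1,j} rho(k-j)]
            / [1 - sum_{j=1..k-1} phi_{k-1,j} rho(j)],
  phi_{k,j} = phi_{k-1,j} - phi_{kk} phi_{k-1,k-j},  j = 1..k-1.
Step k = 1:
  phi_11 = rho(1) = -0.4689.
Step k = 2:
  phi_22 = [rho(2) - phi_11 rho(1)] / [1 - phi_11 rho(1)] = [0.73 - (-0.4689)(-0.4689)] / [1 - (-0.4689)(-0.4689)]
         = 0.51013279 / 0.78013279 = 0.653905.
  Update: phi_21 = phi_11 - phi_22 phi_11 = -0.4689 - (0.653905)(-0.4689) = -0.162284.
Step k = 3:
  phi_33 = [rho(3) - phi_21 rho(2) - phi_22 rho(1)] / [1 - phi_21 rho(1) - phi_22 rho(2)]
    numerator   = -0.5073 - (-0.162284)(0.73) - (0.653905)(-0.4689) = -0.08221666
    denominator = 1 - (-0.162284)(-0.4689) - (0.653905)(0.73) = 0.44655437
  phi_33 = -0.08221666 / 0.44655437 = -0.1841.
Therefore phi_{33} = -0.1841.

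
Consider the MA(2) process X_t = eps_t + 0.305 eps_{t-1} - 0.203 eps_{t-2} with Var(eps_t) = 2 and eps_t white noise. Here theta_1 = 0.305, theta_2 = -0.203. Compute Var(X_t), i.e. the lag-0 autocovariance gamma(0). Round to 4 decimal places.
\gamma(0) = 2.2685

For an MA(q) process X_t = eps_t + sum_i theta_i eps_{t-i} with
Var(eps_t) = sigma^2, the variance is
  gamma(0) = sigma^2 * (1 + sum_i theta_i^2).
  sum_i theta_i^2 = (0.305)^2 + (-0.203)^2 = 0.093025 + 0.041209 = 0.134234.
  gamma(0) = 2 * (1 + 0.134234) = 2 * 1.134234 = 2.268468, which rounds to 2.2685.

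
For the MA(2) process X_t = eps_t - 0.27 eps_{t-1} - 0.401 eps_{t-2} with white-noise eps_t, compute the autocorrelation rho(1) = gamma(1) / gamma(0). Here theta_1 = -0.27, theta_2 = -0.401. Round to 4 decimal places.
\rho(1) = -0.1311

For an MA(q) process with theta_0 = 1, the autocovariance is
  gamma(k) = sigma^2 * sum_{i=0..q-k} theta_i * theta_{i+k},
and rho(k) = gamma(k) / gamma(0). Sigma^2 cancels.
  numerator   = (1)*(-0.27) + (-0.27)*(-0.401) = -0.16173.
  denominator = (1)^2 + (-0.27)^2 + (-0.401)^2 = 1.233701.
  rho(1) = -0.16173 / 1.233701 = -0.1311.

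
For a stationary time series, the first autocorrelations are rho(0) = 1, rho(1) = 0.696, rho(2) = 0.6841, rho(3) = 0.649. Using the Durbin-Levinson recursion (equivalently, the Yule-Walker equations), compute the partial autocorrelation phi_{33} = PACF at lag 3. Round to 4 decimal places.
\phi_{33} = 0.2001

The PACF at lag k is phi_{kk}, the last component of the solution
to the Yule-Walker system G_k phi = r_k where
  (G_k)_{ij} = rho(|i - j|), (r_k)_i = rho(i), i,j = 1..k.
Equivalently, Durbin-Levinson gives phi_{kk} iteratively:
  phi_{11} = rho(1)
  phi_{kk} = [rho(k) - sum_{j=1..k-1} phi_{k-1,j} rho(k-j)]
            / [1 - sum_{j=1..k-1} phi_{k-1,j} rho(j)],
  phi_{k,j} = phi_{k-1,j} - phi_{kk} phi_{k-1,k-j},  j = 1..k-1.
Step k = 1:
  phi_11 = rho(1) = 0.696.
Step k = 2:
  phi_22 = [rho(2) - phi_11 rho(1)] / [1 - phi_11 rho(1)] = [0.6841 - (0.696)(0.696)] / [1 - (0.696)(0.696)]
         = 0.199684 / 0.515584 = 0.387297.
  Update: phi_21 = phi_11 - phi_22 phi_11 = 0.696 - (0.387297)(0.696) = 0.426441.
Step k = 3:
  phi_33 = [rho(3) - phi_21 rho(2) - phi_22 rho(1)] / [1 - phi_21 rho(1) - phi_22 rho(2)]
    numerator   = 0.649 - (0.426441)(0.6841) - (0.387297)(0.696) = 0.08771286
    denominator = 1 - (0.426441)(0.696) - (0.387297)(0.6841) = 0.43824704
  phi_33 = 0.08771286 / 0.43824704 = 0.2001.
Therefore phi_{33} = 0.2001.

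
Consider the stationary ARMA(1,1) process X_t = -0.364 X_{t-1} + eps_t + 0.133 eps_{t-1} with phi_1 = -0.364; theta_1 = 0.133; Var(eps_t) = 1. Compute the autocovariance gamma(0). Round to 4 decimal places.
\gamma(0) = 1.0615

Multiply the model equation by X_{t-k} and take expectations. With theta_0 = psi_0 = 1 and psi_j the MA(infinity) weights, this gives
  gamma(k) - sum_i phi_i gamma(k-i) = c_k,
  c_k = sigma^2 * sum_{j=k..q} theta_j psi_{j-k}   (c_k = 0 for k > q),
using gamma(-m) = gamma(m).
psi-weights needed (psi_j = theta_j + sum_i phi_i psi_{j-i}):
  psi_1 = theta_1 + phi_1 = 0.133 + (-0.364) = -0.231
Right-hand sides:
  c_0 = sigma^2 (1 + theta_1 psi_1) = 1 * (1 + (0.133)(-0.231)) = 1 * 0.969277 = 0.969277
  c_1 = sigma^2 theta_1 = 1 * (0.133) = 0.133
  c_2 = 0
Equations for k = 0 and k = 1 (AR order 1):
  gamma(0) = phi_1 gamma(1) + c_0
  gamma(1) = phi_1 gamma(0) + c_1
Substituting the second into the first: gamma(0) (1 - phi_1^2) = c_0 + phi_1 c_1, so
  gamma(0) = (c_0 + phi_1 c_1) / (1 - phi_1^2) = (0.969277 + (-0.364)(0.133)) / (1 - (-0.364)^2) = 0.920865 / 0.867504 = 1.061511.
Therefore gamma(0) = 1.0615 (to 4 decimal places).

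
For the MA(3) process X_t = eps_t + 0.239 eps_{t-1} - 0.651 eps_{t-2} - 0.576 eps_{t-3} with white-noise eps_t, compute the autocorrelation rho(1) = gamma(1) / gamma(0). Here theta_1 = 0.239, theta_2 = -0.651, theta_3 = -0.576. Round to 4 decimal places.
\rho(1) = 0.2529

For an MA(q) process with theta_0 = 1, the autocovariance is
  gamma(k) = sigma^2 * sum_{i=0..q-k} theta_i * theta_{i+k},
and rho(k) = gamma(k) / gamma(0). Sigma^2 cancels.
  numerator   = (1)*(0.239) + (0.239)*(-0.651) + (-0.651)*(-0.576) = 0.458387.
  denominator = (1)^2 + (0.239)^2 + (-0.651)^2 + (-0.576)^2 = 1.812698.
  rho(1) = 0.458387 / 1.812698 = 0.2529.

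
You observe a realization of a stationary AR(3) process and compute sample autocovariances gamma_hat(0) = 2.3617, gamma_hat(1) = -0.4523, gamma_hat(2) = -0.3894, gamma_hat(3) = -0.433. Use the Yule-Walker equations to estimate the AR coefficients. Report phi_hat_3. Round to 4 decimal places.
\hat\phi_{3} = -0.2840

The Yule-Walker equations for an AR(p) process read, in matrix form,
  Gamma_p phi = r_p,   with   (Gamma_p)_{ij} = gamma(|i - j|),
                       (r_p)_i = gamma(i),   i,j = 1..p.
Substitute the sample gammas (Toeplitz matrix and right-hand side of size 3):
  Gamma_p = [[2.3617, -0.4523, -0.3894], [-0.4523, 2.3617, -0.4523], [-0.3894, -0.4523, 2.3617]]
  r_p     = [-0.4523, -0.3894, -0.433]
Written out (R1..R3):
  (R1) 2.3617 phi_1 - 0.4523 phi_2 - 0.3894 phi_3 = -0.4523
  (R2) -0.4523 phi_1 + 2.3617 phi_2 - 0.4523 phi_3 = -0.3894
  (R3) -0.3894 phi_1 - 0.4523 phi_2 + 2.3617 phi_3 = -0.433
Gaussian elimination:
  R2 <- R2 - (-0.4523/2.3617) R1 = R2 - (-0.191515) R1:  2.275078 phi_2 - 0.526876 phi_3 = -0.476022
  R3 <- R3 - (-0.3894/2.3617) R1 = R3 - (-0.164881) R1:  -0.526876 phi_2 + 2.297495 phi_3 = -0.507576
  R3 <- R3 - (-0.526876/2.275078) R2 = R3 - (-0.231586) R2:  2.175478 phi_3 = -0.617816
Back-substitution:
  phi_hat_3 = -0.617816 / 2.175478 = -0.283991
  phi_hat_2 = (-0.476022 - (-0.526876)(-0.283991)) / 2.275078 = -0.275002
  phi_hat_1 = (-0.4523 - (-0.4523)(-0.275002) - (-0.3894)(-0.283991)) / 2.3617 = -0.291006
So phi_hat = [-0.2910, -0.2750, -0.2840].
Therefore phi_hat_3 = -0.2840.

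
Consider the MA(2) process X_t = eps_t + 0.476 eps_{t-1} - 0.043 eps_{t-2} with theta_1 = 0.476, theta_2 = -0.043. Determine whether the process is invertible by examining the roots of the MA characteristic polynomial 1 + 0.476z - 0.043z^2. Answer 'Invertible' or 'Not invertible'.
\text{Invertible}

The MA(q) characteristic polynomial is P(z) = 1 + 0.476z - 0.043z^2.
Invertibility requires all roots to lie outside the unit circle, i.e. |z| > 1 for every root.
Set 1 + (0.476) z + (-0.043) z^2 = 0, i.e. a z^2 + b z + c = 0 with a = -0.043, b = 0.476, c = 1.
Discriminant D = b^2 - 4ac = (0.476)^2 - 4*(-0.043)*1 = 0.226576 - (-0.172) = 0.398576.
D >= 0, so the roots are real: z = (-b +/- sqrt(D)) / (2a) = (-0.476 +/- 0.631329) / (-0.086).
  z_1 = (-0.476 + 0.631329) / (-0.086) = -1.8061,   |z_1| = 1.8061.
  z_2 = (-0.476 - 0.631329) / (-0.086) = 12.8759,   |z_2| = 12.8759.
Moduli of all roots: 1.8061, 12.8759.
All moduli strictly greater than 1? Yes.
Verdict: Invertible.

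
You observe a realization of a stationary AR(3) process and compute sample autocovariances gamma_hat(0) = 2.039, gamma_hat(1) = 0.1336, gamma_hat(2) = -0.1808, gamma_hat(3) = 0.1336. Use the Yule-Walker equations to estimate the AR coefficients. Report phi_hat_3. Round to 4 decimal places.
\hat\phi_{3} = 0.0790

The Yule-Walker equations for an AR(p) process read, in matrix form,
  Gamma_p phi = r_p,   with   (Gamma_p)_{ij} = gamma(|i - j|),
                       (r_p)_i = gamma(i),   i,j = 1..p.
Substitute the sample gammas (Toeplitz matrix and right-hand side of size 3):
  Gamma_p = [[2.039, 0.1336, -0.1808], [0.1336, 2.039, 0.1336], [-0.1808, 0.1336, 2.039]]
  r_p     = [0.1336, -0.1808, 0.1336]
Written out (R1..R3):
  (R1) 2.039 phi_1 + 0.1336 phi_2 - 0.1808 phi_3 = 0.1336
  (R2) 0.1336 phi_1 + 2.039 phi_2 + 0.1336 phi_3 = -0.1808
  (R3) -0.1808 phi_1 + 0.1336 phi_2 + 2.039 phi_3 = 0.1336
Gaussian elimination:
  R2 <- R2 - (0.1336/2.039) R1 = R2 - (0.065522) R1:  2.030246 phi_2 + 0.145446 phi_3 = -0.189554
  R3 <- R3 - (-0.1808/2.039) R1 = R3 - (-0.088671) R1:  0.145446 phi_2 + 2.022968 phi_3 = 0.145446
  R3 <- R3 - (0.145446/2.030246) R2 = R3 - (0.07164) R2:  2.012549 phi_3 = 0.159026
Back-substitution:
  phi_hat_3 = 0.159026 / 2.012549 = 0.079017
  phi_hat_2 = (-0.189554 - (0.145446)(0.079017)) / 2.030246 = -0.099026
  phi_hat_1 = (0.1336 - (0.1336)(-0.099026) - (-0.1808)(0.079017)) / 2.039 = 0.079017
So phi_hat = [0.0790, -0.0990, 0.0790].
Therefore phi_hat_3 = 0.0790.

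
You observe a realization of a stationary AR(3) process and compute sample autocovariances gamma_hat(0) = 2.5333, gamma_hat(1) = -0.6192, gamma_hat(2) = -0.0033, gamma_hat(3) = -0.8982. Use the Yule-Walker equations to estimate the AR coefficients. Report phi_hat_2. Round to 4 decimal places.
\hat\phi_{2} = -0.1680

The Yule-Walker equations for an AR(p) process read, in matrix form,
  Gamma_p phi = r_p,   with   (Gamma_p)_{ij} = gamma(|i - j|),
                       (r_p)_i = gamma(i),   i,j = 1..p.
Substitute the sample gammas (Toeplitz matrix and right-hand side of size 3):
  Gamma_p = [[2.5333, -0.6192, -0.0033], [-0.6192, 2.5333, -0.6192], [-0.0033, -0.6192, 2.5333]]
  r_p     = [-0.6192, -0.0033, -0.8982]
Written out (R1..R3):
  (R1) 2.5333 phi_1 - 0.6192 phi_2 - 0.0033 phi_3 = -0.6192
  (R2) -0.6192 phi_1 + 2.5333 phi_2 - 0.6192 phi_3 = -0.0033
  (R3) -0.0033 phi_1 - 0.6192 phi_2 + 2.5333 phi_3 = -0.8982
Gaussian elimination:
  R2 <- R2 - (-0.6192/2.5333) R1 = R2 - (-0.244424) R1:  2.381952 phi_2 - 0.620007 phi_3 = -0.154648
  R3 <- R3 - (-0.0033/2.5333) R1 = R3 - (-0.001303) R1:  -0.620007 phi_2 + 2.533296 phi_3 = -0.899007
  R3 <- R3 - (-0.620007/2.381952) R2 = R3 - (-0.260293) R2:  2.371912 phi_3 = -0.93926
Back-substitution:
  phi_hat_3 = -0.93926 / 2.371912 = -0.395993
  phi_hat_2 = (-0.154648 - (-0.620007)(-0.395993)) / 2.381952 = -0.167999
  phi_hat_1 = (-0.6192 - (-0.6192)(-0.167999) - (-0.0033)(-0.395993)) / 2.5333 = -0.286003
So phi_hat = [-0.2860, -0.1680, -0.3960].
Therefore phi_hat_2 = -0.1680.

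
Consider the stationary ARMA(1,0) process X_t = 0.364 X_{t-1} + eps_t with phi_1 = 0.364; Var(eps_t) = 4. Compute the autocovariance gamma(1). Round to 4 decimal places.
\gamma(1) = 1.6784

Multiply the model equation by X_{t-k} and take expectations. With theta_0 = psi_0 = 1 and psi_j the MA(infinity) weights, this gives
  gamma(k) - sum_i phi_i gamma(k-i) = c_k,
  c_k = sigma^2 * sum_{j=k..q} theta_j psi_{j-k}   (c_k = 0 for k > q),
using gamma(-m) = gamma(m).
Pure AR (q = 0): c_0 = sigma^2 = 4, c_k = 0 for k >= 1.
Equations for k = 0 and k = 1 (AR order 1):
  gamma(0) = phi_1 gamma(1) + c_0
  gamma(1) = phi_1 gamma(0) + c_1
Substituting the second into the first: gamma(0) (1 - phi_1^2) = c_0 + phi_1 c_1, so
  gamma(0) = c_0 / (1 - phi_1^2) = 4 / (1 - (0.364)^2) = 4 / 0.867504 = 4.61093.
  gamma(1) = phi_1 gamma(0) = (0.364)(4.61093) = 1.678378.
Therefore gamma(1) = 1.6784 (to 4 decimal places).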